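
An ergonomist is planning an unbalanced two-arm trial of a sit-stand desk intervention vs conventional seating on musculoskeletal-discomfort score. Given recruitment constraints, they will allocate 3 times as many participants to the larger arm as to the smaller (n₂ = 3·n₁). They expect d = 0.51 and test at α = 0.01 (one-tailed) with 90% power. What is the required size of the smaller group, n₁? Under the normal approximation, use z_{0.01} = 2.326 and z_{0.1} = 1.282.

n₁ = 67

With allocation ratio k = n₂/n₁ = 3, Var(x̄₁−x̄₂) = σ²(1/n₁ + 1/(k·n₁)) = σ²·(k+1)/(k·n₁).
So n₁ = (1 + 1/k)·((z_{α} + z_β)/d)² = 1.333 × (3.608/0.51)².
n₁ = 1.333 × 50.05 = 66.7.
Round up: n₁ = 67, giving n₂ = 3 × 67 = 201.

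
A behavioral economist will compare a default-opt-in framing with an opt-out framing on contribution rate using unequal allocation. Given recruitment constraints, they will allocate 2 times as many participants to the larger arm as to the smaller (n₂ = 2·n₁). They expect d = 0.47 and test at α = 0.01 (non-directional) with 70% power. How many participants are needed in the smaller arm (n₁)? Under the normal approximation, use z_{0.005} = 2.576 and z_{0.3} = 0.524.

n₁ = 66

With allocation ratio k = n₂/n₁ = 2, Var(x̄₁−x̄₂) = σ²(1/n₁ + 1/(k·n₁)) = σ²·(k+1)/(k·n₁).
So n₁ = (1 + 1/k)·((z_{α/2} + z_β)/d)² = 1.500 × (3.100/0.47)².
n₁ = 1.500 × 43.50 = 65.3.
Round up: n₁ = 66, giving n₂ = 2 × 66 = 132.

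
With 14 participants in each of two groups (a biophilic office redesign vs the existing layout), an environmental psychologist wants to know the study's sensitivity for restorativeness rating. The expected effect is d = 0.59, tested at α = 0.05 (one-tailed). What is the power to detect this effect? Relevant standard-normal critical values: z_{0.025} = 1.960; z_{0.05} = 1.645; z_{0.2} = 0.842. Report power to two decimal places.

power ≈ 0.47

For two equal groups, power = Φ(d·√(n/2) − z_{α}).
d·√(n/2) = 0.59 × √(14/2) = 0.59 × 2.646 = 1.561.
z_β = 1.561 − 1.645 = -0.084.
Power = Φ(-0.084) = 0.467.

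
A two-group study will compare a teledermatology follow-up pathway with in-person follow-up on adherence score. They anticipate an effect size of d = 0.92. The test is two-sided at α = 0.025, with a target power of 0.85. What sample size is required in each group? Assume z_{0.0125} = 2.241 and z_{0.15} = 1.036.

For two independent groups with equal n: n = 2·((z_{α/2} + z_β) / d)².
z_{α/2} + z_β = 2.241 + 1.036 = 3.277.
n = 2 × (3.277 / 0.92)² = 2 × 3.562² = 2 × 12.69 = 25.4.
Round up to the next whole participant.

n = 26 per group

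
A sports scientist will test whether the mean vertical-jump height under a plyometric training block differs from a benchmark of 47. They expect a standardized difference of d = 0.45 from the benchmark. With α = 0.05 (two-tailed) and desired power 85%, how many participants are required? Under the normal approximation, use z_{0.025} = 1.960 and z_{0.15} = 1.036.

n = 45

For a one-sample test: n = ((z_{α/2} + z_β) / d)².
z_{α/2} + z_β = 1.960 + 1.036 = 2.996.
n = (2.996 / 0.45)² = 6.658² = 44.33.
Round up.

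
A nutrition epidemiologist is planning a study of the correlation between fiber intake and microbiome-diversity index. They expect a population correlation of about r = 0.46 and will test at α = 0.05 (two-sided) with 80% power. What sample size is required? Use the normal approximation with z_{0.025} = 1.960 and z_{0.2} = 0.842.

Fisher's z: C = ½·ln((1+r)/(1−r)) = ½·ln(2.7037) = 0.4973.
n = ((z_{α/2} + z_β)/C)² + 3.
(1.960 + 0.842) / 0.4973 = 2.802 / 0.4973 = 5.634.
n = 5.634² + 3 = 31.75 + 3 = 34.7.
Round up.

n = 35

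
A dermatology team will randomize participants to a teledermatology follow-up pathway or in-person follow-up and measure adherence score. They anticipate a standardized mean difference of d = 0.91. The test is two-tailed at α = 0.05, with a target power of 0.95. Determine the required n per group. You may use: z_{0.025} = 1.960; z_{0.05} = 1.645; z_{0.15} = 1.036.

n = 32 per group

For two independent groups with equal n: n = 2·((z_{α/2} + z_β) / d)².
z_{α/2} + z_β = 1.960 + 1.645 = 3.605.
n = 2 × (3.605 / 0.91)² = 2 × 3.962² = 2 × 15.69 = 31.4.
Round up to the next whole participant.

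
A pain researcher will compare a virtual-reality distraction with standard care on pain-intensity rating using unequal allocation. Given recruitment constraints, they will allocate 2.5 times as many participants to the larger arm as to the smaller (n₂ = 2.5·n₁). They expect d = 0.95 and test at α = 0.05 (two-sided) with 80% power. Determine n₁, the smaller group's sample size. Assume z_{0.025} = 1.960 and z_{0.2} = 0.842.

With allocation ratio k = n₂/n₁ = 2.5, Var(x̄₁−x̄₂) = σ²(1/n₁ + 1/(k·n₁)) = σ²·(k+1)/(k·n₁).
So n₁ = (1 + 1/k)·((z_{α/2} + z_β)/d)² = 1.400 × (2.802/0.95)².
n₁ = 1.400 × 8.70 = 12.2.
Round up: n₁ = 13, giving n₂ = ⌈2.5 × 13⌉ = ⌈32.5⌉ = 33.

n₁ = 13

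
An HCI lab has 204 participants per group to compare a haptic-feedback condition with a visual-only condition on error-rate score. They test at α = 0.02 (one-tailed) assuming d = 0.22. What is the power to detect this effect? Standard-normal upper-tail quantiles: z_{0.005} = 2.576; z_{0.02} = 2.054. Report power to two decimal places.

power ≈ 0.57

For two equal groups, power = Φ(d·√(n/2) − z_{α}).
d·√(n/2) = 0.22 × √(204/2) = 0.22 × 10.100 = 2.222.
z_β = 2.222 − 2.054 = 0.168.
Power = Φ(0.168) = 0.567.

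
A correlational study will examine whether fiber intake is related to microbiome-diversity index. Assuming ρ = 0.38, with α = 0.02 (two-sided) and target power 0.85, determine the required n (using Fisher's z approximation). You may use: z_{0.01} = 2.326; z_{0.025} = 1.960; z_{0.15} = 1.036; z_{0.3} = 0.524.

Fisher's z: C = ½·ln((1+r)/(1−r)) = ½·ln(2.2258) = 0.4001.
n = ((z_{α/2} + z_β)/C)² + 3.
(2.326 + 1.036) / 0.4001 = 3.362 / 0.4001 = 8.403.
n = 8.403² + 3 = 70.61 + 3 = 73.6.
Round up.

n = 74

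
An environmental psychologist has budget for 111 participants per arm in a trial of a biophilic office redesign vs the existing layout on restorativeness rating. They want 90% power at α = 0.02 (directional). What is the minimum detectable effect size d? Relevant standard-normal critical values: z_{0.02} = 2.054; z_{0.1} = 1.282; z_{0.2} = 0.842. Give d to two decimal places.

For two independent groups of n = 111 each: d_min = (z_{α} + z_β)·√(2/n).
z-sum = 2.054 + 1.282 = 3.336.
d_min = 3.336 × √(2/111) = 3.336 × 0.1342 = 0.448.

d_min ≈ 0.45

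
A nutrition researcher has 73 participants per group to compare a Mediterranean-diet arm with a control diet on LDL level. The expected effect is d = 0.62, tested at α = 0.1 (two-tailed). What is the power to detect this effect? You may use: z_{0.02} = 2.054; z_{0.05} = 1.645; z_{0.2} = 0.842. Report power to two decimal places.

power ≈ 0.98

For two equal groups, power = Φ(d·√(n/2) − z_{α/2}).
d·√(n/2) = 0.62 × √(73/2) = 0.62 × 6.042 = 3.746.
z_β = 3.746 − 1.645 = 2.101.
Power = Φ(2.101) = 0.982.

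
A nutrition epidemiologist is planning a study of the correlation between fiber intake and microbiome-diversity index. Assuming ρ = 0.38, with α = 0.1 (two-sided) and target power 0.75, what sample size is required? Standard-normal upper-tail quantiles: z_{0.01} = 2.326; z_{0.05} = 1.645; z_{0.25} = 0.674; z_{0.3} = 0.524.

Fisher's z: C = ½·ln((1+r)/(1−r)) = ½·ln(2.2258) = 0.4001.
n = ((z_{α/2} + z_β)/C)² + 3.
(1.645 + 0.674) / 0.4001 = 2.319 / 0.4001 = 5.796.
n = 5.796² + 3 = 33.59 + 3 = 36.6.
Round up.

n = 37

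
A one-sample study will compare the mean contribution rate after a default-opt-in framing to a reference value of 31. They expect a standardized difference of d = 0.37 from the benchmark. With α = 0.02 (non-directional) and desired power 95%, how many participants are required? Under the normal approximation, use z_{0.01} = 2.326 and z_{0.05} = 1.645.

For a one-sample test: n = ((z_{α/2} + z_β) / d)².
z_{α/2} + z_β = 2.326 + 1.645 = 3.971.
n = (3.971 / 0.37)² = 10.732² = 115.19.
Round up.

n = 116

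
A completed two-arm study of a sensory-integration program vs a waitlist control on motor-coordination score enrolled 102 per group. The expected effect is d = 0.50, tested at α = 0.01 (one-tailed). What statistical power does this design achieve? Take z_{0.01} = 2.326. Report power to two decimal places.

power ≈ 0.89

For two equal groups, power = Φ(d·√(n/2) − z_{α}).
d·√(n/2) = 0.50 × √(102/2) = 0.50 × 7.141 = 3.571.
z_β = 3.571 − 2.326 = 1.245.
Power = Φ(1.245) = 0.893.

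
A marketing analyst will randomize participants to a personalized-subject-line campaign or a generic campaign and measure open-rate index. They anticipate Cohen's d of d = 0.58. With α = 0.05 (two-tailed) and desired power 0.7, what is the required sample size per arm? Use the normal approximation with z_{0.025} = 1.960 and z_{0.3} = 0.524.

n = 37 per group

For two independent groups with equal n: n = 2·((z_{α/2} + z_β) / d)².
z_{α/2} + z_β = 1.960 + 0.524 = 2.484.
n = 2 × (2.484 / 0.58)² = 2 × 4.283² = 2 × 18.34 = 36.7.
Round up to the next whole participant.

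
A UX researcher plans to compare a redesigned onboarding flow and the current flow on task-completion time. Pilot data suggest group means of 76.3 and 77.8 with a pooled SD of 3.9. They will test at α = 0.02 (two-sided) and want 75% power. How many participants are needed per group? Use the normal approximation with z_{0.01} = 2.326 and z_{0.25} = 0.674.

Cohen's d = |M₁ − M₂| / SD_pooled = |76.3 − 77.8| / 3.9 = 1.5 / 3.9 = 0.385.
For two independent groups with equal n: n = 2·((z_{α/2} + z_β) / d)².
z_{α/2} + z_β = 2.326 + 0.674 = 3.000.
n = 2 × (3.000 / 0.385)² = 2 × 7.792² = 2 × 60.72 = 121.4.
Round up to the next whole participant.

n = 122 per group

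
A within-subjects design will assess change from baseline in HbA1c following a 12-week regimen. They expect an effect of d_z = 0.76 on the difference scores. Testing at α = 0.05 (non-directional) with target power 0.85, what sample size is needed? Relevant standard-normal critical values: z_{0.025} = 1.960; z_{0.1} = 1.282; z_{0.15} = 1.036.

n = 16 pairs

For a paired (one-sample on differences) test: n = ((z_{α/2} + z_β) / d)².
z_{α/2} + z_β = 1.960 + 1.036 = 2.996.
n = (2.996 / 0.76)² = 3.942² = 15.54.
Round up.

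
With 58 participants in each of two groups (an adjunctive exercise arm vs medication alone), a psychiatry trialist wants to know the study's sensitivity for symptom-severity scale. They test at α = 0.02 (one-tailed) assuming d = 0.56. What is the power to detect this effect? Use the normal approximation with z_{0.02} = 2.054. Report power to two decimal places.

power ≈ 0.83

For two equal groups, power = Φ(d·√(n/2) − z_{α}).
d·√(n/2) = 0.56 × √(58/2) = 0.56 × 5.385 = 3.016.
z_β = 3.016 − 2.054 = 0.962.
Power = Φ(0.962) = 0.832.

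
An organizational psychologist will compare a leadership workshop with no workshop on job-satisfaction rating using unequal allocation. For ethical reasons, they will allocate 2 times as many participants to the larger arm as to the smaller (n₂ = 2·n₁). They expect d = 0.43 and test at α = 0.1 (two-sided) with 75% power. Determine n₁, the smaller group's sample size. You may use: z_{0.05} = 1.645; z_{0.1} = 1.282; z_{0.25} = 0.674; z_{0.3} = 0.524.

n₁ = 44

With allocation ratio k = n₂/n₁ = 2, Var(x̄₁−x̄₂) = σ²(1/n₁ + 1/(k·n₁)) = σ²·(k+1)/(k·n₁).
So n₁ = (1 + 1/k)·((z_{α/2} + z_β)/d)² = 1.500 × (2.319/0.43)².
n₁ = 1.500 × 29.08 = 43.6.
Round up: n₁ = 44, giving n₂ = 2 × 44 = 88.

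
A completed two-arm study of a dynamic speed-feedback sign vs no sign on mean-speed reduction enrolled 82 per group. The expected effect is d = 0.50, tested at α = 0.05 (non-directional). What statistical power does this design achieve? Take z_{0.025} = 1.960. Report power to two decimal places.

For two equal groups, power = Φ(d·√(n/2) − z_{α/2}).
d·√(n/2) = 0.50 × √(82/2) = 0.50 × 6.403 = 3.202.
z_β = 3.202 − 1.960 = 1.242.
Power = Φ(1.242) = 0.893.

power ≈ 0.89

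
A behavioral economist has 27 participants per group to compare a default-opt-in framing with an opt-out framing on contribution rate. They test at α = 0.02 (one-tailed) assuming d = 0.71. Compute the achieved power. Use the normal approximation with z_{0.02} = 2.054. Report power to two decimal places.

power ≈ 0.71

For two equal groups, power = Φ(d·√(n/2) − z_{α}).
d·√(n/2) = 0.71 × √(27/2) = 0.71 × 3.674 = 2.609.
z_β = 2.609 − 2.054 = 0.555.
Power = Φ(0.555) = 0.710.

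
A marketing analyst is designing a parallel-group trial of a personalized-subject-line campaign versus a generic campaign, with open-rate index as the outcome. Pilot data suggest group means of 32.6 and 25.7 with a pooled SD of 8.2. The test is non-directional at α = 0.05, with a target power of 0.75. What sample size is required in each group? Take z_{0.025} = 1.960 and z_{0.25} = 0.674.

Cohen's d = |M₁ − M₂| / SD_pooled = |32.6 − 25.7| / 8.2 = 6.9 / 8.2 = 0.841.
For two independent groups with equal n: n = 2·((z_{α/2} + z_β) / d)².
z_{α/2} + z_β = 1.960 + 0.674 = 2.634.
n = 2 × (2.634 / 0.841)² = 2 × 3.132² = 2 × 9.81 = 19.6.
Round up to the next whole participant.

n = 20 per group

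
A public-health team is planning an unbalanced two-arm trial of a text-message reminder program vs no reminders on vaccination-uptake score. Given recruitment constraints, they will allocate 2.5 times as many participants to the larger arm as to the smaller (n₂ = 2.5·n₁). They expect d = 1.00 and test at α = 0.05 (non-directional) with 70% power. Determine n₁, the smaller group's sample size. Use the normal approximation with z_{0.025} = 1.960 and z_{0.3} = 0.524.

n₁ = 9

With allocation ratio k = n₂/n₁ = 2.5, Var(x̄₁−x̄₂) = σ²(1/n₁ + 1/(k·n₁)) = σ²·(k+1)/(k·n₁).
So n₁ = (1 + 1/k)·((z_{α/2} + z_β)/d)² = 1.400 × (2.484/1.00)².
n₁ = 1.400 × 6.17 = 8.6.
Round up: n₁ = 9, giving n₂ = ⌈2.5 × 9⌉ = ⌈22.5⌉ = 23.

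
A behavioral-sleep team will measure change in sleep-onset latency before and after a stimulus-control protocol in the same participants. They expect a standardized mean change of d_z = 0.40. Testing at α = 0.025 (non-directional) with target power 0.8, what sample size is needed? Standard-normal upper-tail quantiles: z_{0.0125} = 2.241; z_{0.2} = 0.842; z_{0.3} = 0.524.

n = 60 pairs

For a paired (one-sample on differences) test: n = ((z_{α/2} + z_β) / d)².
z_{α/2} + z_β = 2.241 + 0.842 = 3.083.
n = (3.083 / 0.40)² = 7.708² = 59.41.
Round up.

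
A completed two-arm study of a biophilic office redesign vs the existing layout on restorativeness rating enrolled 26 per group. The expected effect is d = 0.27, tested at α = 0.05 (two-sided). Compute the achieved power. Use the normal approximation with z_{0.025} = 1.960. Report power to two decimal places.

For two equal groups, power = Φ(d·√(n/2) − z_{α/2}).
d·√(n/2) = 0.27 × √(26/2) = 0.27 × 3.606 = 0.973.
z_β = 0.973 − 1.960 = -0.987.
Power = Φ(-0.987) = 0.162.

power ≈ 0.16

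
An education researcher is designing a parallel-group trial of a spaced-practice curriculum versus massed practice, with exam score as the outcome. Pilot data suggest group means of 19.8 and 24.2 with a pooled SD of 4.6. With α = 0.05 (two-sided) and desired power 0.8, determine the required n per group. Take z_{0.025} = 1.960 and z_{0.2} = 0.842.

n = 18 per group

Cohen's d = |M₁ − M₂| / SD_pooled = |19.8 − 24.2| / 4.6 = 4.4 / 4.6 = 0.957.
For two independent groups with equal n: n = 2·((z_{α/2} + z_β) / d)².
z_{α/2} + z_β = 1.960 + 0.842 = 2.802.
n = 2 × (2.802 / 0.957)² = 2 × 2.928² = 2 × 8.57 = 17.1.
Round up to the next whole participant.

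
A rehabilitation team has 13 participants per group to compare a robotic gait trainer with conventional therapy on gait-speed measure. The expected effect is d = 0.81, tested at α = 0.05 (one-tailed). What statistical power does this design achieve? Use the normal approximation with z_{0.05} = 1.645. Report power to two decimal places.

For two equal groups, power = Φ(d·√(n/2) − z_{α}).
d·√(n/2) = 0.81 × √(13/2) = 0.81 × 2.550 = 2.065.
z_β = 2.065 − 1.645 = 0.420.
Power = Φ(0.420) = 0.663.

power ≈ 0.66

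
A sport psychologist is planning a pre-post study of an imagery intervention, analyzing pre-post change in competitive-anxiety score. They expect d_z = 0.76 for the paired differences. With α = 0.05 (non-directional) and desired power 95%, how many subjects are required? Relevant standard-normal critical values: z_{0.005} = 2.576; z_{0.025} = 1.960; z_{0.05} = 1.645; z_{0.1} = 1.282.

For a paired (one-sample on differences) test: n = ((z_{α/2} + z_β) / d)².
z_{α/2} + z_β = 1.960 + 1.645 = 3.605.
n = (3.605 / 0.76)² = 4.743² = 22.50.
Round up.

n = 23 pairs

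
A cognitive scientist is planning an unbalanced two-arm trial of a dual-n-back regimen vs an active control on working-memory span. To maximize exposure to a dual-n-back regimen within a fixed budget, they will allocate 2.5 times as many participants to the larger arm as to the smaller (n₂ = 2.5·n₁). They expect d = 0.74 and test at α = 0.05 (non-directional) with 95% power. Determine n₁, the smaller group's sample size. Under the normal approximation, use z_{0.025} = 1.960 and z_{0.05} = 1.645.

With allocation ratio k = n₂/n₁ = 2.5, Var(x̄₁−x̄₂) = σ²(1/n₁ + 1/(k·n₁)) = σ²·(k+1)/(k·n₁).
So n₁ = (1 + 1/k)·((z_{α/2} + z_β)/d)² = 1.400 × (3.605/0.74)².
n₁ = 1.400 × 23.73 = 33.2.
Round up: n₁ = 34, giving n₂ = 2.5 × 34 = 85.

n₁ = 34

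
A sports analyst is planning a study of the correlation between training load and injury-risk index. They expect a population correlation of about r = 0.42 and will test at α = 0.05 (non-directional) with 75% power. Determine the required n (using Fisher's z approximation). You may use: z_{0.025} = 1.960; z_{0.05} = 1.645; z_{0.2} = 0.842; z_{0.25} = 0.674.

Fisher's z: C = ½·ln((1+r)/(1−r)) = ½·ln(2.4483) = 0.4477.
n = ((z_{α/2} + z_β)/C)² + 3.
(1.960 + 0.674) / 0.4477 = 2.634 / 0.4477 = 5.883.
n = 5.883² + 3 = 34.61 + 3 = 37.6.
Round up.

n = 38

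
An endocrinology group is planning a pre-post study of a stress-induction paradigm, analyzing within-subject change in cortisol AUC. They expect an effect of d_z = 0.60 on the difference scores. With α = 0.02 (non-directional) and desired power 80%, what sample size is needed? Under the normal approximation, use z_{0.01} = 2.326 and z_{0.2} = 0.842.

n = 28 pairs

For a paired (one-sample on differences) test: n = ((z_{α/2} + z_β) / d)².
z_{α/2} + z_β = 2.326 + 0.842 = 3.168.
n = (3.168 / 0.60)² = 5.280² = 27.88.
Round up.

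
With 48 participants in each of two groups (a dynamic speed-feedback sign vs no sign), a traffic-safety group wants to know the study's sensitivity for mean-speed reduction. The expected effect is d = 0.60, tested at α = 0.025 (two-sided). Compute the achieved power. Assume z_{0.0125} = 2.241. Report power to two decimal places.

For two equal groups, power = Φ(d·√(n/2) − z_{α/2}).
d·√(n/2) = 0.60 × √(48/2) = 0.60 × 4.899 = 2.939.
z_β = 2.939 − 2.241 = 0.698.
Power = Φ(0.698) = 0.758.

power ≈ 0.76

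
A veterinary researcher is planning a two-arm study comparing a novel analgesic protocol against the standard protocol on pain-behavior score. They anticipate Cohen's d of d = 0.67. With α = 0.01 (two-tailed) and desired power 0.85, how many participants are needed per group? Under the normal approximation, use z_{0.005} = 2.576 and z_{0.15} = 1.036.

n = 59 per group

For two independent groups with equal n: n = 2·((z_{α/2} + z_β) / d)².
z_{α/2} + z_β = 2.576 + 1.036 = 3.612.
n = 2 × (3.612 / 0.67)² = 2 × 5.391² = 2 × 29.06 = 58.1.
Round up to the next whole participant.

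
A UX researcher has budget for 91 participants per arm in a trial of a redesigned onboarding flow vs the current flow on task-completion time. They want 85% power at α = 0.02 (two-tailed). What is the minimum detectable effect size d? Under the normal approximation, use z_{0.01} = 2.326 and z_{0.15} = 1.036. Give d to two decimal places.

d_min ≈ 0.50

For two independent groups of n = 91 each: d_min = (z_{α/2} + z_β)·√(2/n).
z-sum = 2.326 + 1.036 = 3.362.
d_min = 3.362 × √(2/91) = 3.362 × 0.1482 = 0.498.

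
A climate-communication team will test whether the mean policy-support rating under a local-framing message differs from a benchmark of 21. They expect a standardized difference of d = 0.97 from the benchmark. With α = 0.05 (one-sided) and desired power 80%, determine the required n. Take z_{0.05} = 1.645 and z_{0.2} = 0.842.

n = 7

For a one-sample test: n = ((z_{α} + z_β) / d)².
z_{α} + z_β = 1.645 + 0.842 = 2.487.
n = (2.487 / 0.97)² = 2.564² = 6.57.
Round up.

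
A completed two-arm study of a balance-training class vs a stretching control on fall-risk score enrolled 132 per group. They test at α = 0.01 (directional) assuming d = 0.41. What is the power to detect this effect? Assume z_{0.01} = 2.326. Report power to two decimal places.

For two equal groups, power = Φ(d·√(n/2) − z_{α}).
d·√(n/2) = 0.41 × √(132/2) = 0.41 × 8.124 = 3.331.
z_β = 3.331 − 2.326 = 1.005.
Power = Φ(1.005) = 0.843.

power ≈ 0.84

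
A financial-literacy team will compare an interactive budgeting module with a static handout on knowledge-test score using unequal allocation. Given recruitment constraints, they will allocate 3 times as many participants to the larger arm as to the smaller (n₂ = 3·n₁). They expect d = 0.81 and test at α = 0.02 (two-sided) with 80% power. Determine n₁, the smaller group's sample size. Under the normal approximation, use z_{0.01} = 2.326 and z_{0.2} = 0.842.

With allocation ratio k = n₂/n₁ = 3, Var(x̄₁−x̄₂) = σ²(1/n₁ + 1/(k·n₁)) = σ²·(k+1)/(k·n₁).
So n₁ = (1 + 1/k)·((z_{α/2} + z_β)/d)² = 1.333 × (3.168/0.81)².
n₁ = 1.333 × 15.30 = 20.4.
Round up: n₁ = 21, giving n₂ = 3 × 21 = 63.

n₁ = 21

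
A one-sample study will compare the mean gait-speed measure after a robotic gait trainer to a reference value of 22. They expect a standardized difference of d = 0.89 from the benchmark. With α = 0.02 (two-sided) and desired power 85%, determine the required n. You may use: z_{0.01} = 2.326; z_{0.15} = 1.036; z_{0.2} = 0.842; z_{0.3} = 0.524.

n = 15

For a one-sample test: n = ((z_{α/2} + z_β) / d)².
z_{α/2} + z_β = 2.326 + 1.036 = 3.362.
n = (3.362 / 0.89)² = 3.778² = 14.27.
Round up.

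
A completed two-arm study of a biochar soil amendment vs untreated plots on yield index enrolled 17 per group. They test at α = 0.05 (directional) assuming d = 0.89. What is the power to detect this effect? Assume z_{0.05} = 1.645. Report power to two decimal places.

power ≈ 0.83

For two equal groups, power = Φ(d·√(n/2) − z_{α}).
d·√(n/2) = 0.89 × √(17/2) = 0.89 × 2.915 = 2.595.
z_β = 2.595 − 1.645 = 0.950.
Power = Φ(0.950) = 0.829.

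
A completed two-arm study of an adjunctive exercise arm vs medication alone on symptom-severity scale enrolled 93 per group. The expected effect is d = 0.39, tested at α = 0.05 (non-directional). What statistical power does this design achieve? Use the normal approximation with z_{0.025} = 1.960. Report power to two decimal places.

power ≈ 0.76

For two equal groups, power = Φ(d·√(n/2) − z_{α/2}).
d·√(n/2) = 0.39 × √(93/2) = 0.39 × 6.819 = 2.659.
z_β = 2.659 − 1.960 = 0.699.
Power = Φ(0.699) = 0.758.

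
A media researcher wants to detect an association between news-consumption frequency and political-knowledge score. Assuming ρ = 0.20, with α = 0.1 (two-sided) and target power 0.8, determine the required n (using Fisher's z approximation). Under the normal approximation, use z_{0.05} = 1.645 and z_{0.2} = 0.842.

n = 154

Fisher's z: C = ½·ln((1+r)/(1−r)) = ½·ln(1.5000) = 0.2027.
n = ((z_{α/2} + z_β)/C)² + 3.
(1.645 + 0.842) / 0.2027 = 2.487 / 0.2027 = 12.269.
n = 12.269² + 3 = 150.54 + 3 = 153.5.
Round up.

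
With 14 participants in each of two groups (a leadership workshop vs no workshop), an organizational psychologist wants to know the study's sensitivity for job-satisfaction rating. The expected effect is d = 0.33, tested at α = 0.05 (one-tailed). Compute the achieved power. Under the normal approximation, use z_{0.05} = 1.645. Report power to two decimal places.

power ≈ 0.22

For two equal groups, power = Φ(d·√(n/2) − z_{α}).
d·√(n/2) = 0.33 × √(14/2) = 0.33 × 2.646 = 0.873.
z_β = 0.873 − 1.645 = -0.772.
Power = Φ(-0.772) = 0.220.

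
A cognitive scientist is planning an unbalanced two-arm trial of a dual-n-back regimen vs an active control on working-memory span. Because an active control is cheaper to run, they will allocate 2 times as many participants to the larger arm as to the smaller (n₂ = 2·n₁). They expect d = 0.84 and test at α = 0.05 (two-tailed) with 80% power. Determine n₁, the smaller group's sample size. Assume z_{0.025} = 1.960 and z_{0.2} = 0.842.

n₁ = 17

With allocation ratio k = n₂/n₁ = 2, Var(x̄₁−x̄₂) = σ²(1/n₁ + 1/(k·n₁)) = σ²·(k+1)/(k·n₁).
So n₁ = (1 + 1/k)·((z_{α/2} + z_β)/d)² = 1.500 × (2.802/0.84)².
n₁ = 1.500 × 11.13 = 16.7.
Round up: n₁ = 17, giving n₂ = 2 × 17 = 34.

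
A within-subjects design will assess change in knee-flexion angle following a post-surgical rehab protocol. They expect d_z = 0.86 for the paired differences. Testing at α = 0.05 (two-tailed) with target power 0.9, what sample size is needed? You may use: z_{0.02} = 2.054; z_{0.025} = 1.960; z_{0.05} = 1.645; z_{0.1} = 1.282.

For a paired (one-sample on differences) test: n = ((z_{α/2} + z_β) / d)².
z_{α/2} + z_β = 1.960 + 1.282 = 3.242.
n = (3.242 / 0.86)² = 3.770² = 14.21.
Round up.

n = 15 pairs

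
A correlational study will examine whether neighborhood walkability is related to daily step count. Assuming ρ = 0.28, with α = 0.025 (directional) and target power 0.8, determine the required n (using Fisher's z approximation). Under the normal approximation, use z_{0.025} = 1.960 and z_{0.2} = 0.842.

Fisher's z: C = ½·ln((1+r)/(1−r)) = ½·ln(1.7778) = 0.2877.
n = ((z_{α} + z_β)/C)² + 3.
(1.960 + 0.842) / 0.2877 = 2.802 / 0.2877 = 9.739.
n = 9.739² + 3 = 94.85 + 3 = 97.9.
Round up.

n = 98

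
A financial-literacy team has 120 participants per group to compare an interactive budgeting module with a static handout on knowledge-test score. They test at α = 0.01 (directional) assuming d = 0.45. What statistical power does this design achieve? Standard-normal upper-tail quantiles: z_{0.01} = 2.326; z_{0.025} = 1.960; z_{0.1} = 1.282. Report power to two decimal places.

power ≈ 0.88

For two equal groups, power = Φ(d·√(n/2) − z_{α}).
d·√(n/2) = 0.45 × √(120/2) = 0.45 × 7.746 = 3.486.
z_β = 3.486 − 2.326 = 1.160.
Power = Φ(1.160) = 0.877.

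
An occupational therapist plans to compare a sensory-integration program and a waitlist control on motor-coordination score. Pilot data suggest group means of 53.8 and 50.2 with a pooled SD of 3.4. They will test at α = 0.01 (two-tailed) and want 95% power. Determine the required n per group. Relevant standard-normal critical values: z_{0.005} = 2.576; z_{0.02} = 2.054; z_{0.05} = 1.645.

n = 32 per group

Cohen's d = |M₁ − M₂| / SD_pooled = |53.8 − 50.2| / 3.4 = 3.6 / 3.4 = 1.059.
For two independent groups with equal n: n = 2·((z_{α/2} + z_β) / d)².
z_{α/2} + z_β = 2.576 + 1.645 = 4.221.
n = 2 × (4.221 / 1.059)² = 2 × 3.986² = 2 × 15.89 = 31.8.
Round up to the next whole participant.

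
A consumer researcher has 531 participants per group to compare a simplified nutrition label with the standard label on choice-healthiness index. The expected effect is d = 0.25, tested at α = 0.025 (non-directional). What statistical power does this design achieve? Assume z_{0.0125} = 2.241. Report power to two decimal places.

power ≈ 0.97

For two equal groups, power = Φ(d·√(n/2) − z_{α/2}).
d·√(n/2) = 0.25 × √(531/2) = 0.25 × 16.294 = 4.074.
z_β = 4.074 − 2.241 = 1.833.
Power = Φ(1.833) = 0.967.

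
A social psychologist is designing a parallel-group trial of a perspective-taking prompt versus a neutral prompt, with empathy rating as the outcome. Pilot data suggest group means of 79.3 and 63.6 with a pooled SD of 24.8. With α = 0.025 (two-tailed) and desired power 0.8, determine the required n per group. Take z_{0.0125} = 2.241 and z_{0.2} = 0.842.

n = 48 per group

Cohen's d = |M₁ − M₂| / SD_pooled = |79.3 − 63.6| / 24.8 = 15.7 / 24.8 = 0.633.
For two independent groups with equal n: n = 2·((z_{α/2} + z_β) / d)².
z_{α/2} + z_β = 2.241 + 0.842 = 3.083.
n = 2 × (3.083 / 0.633)² = 2 × 4.870² = 2 × 23.72 = 47.4.
Round up to the next whole participant.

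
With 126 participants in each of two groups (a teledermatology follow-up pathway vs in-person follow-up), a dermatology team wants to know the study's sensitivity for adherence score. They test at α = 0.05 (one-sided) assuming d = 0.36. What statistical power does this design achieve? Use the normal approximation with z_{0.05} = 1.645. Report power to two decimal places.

For two equal groups, power = Φ(d·√(n/2) − z_{α}).
d·√(n/2) = 0.36 × √(126/2) = 0.36 × 7.937 = 2.857.
z_β = 2.857 − 1.645 = 1.212.
Power = Φ(1.212) = 0.887.

power ≈ 0.89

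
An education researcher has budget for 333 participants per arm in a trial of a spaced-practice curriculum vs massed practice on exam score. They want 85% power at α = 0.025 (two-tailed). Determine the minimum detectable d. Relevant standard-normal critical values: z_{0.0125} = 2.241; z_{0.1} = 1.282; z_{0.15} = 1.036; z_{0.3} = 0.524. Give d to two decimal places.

For two independent groups of n = 333 each: d_min = (z_{α/2} + z_β)·√(2/n).
z-sum = 2.241 + 1.036 = 3.277.
d_min = 3.277 × √(2/333) = 3.277 × 0.0775 = 0.254.

d_min ≈ 0.25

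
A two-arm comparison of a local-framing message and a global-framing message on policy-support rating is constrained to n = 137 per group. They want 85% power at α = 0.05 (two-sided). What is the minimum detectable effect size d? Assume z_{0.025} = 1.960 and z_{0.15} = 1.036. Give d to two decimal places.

For two independent groups of n = 137 each: d_min = (z_{α/2} + z_β)·√(2/n).
z-sum = 1.960 + 1.036 = 2.996.
d_min = 2.996 × √(2/137) = 2.996 × 0.1208 = 0.362.

d_min ≈ 0.36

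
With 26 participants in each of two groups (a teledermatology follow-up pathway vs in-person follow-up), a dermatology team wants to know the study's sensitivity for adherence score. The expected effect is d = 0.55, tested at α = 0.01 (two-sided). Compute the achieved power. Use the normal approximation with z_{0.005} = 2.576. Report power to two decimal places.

For two equal groups, power = Φ(d·√(n/2) − z_{α/2}).
d·√(n/2) = 0.55 × √(26/2) = 0.55 × 3.606 = 1.983.
z_β = 1.983 − 2.576 = -0.593.
Power = Φ(-0.593) = 0.277.

power ≈ 0.28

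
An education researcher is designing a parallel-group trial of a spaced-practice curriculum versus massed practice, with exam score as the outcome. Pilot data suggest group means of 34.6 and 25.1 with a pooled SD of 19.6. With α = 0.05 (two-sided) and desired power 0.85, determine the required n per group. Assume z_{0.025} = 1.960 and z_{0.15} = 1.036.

Cohen's d = |M₁ − M₂| / SD_pooled = |34.6 − 25.1| / 19.6 = 9.5 / 19.6 = 0.485.
For two independent groups with equal n: n = 2·((z_{α/2} + z_β) / d)².
z_{α/2} + z_β = 1.960 + 1.036 = 2.996.
n = 2 × (2.996 / 0.485)² = 2 × 6.177² = 2 × 38.16 = 76.3.
Round up to the next whole participant.

n = 77 per group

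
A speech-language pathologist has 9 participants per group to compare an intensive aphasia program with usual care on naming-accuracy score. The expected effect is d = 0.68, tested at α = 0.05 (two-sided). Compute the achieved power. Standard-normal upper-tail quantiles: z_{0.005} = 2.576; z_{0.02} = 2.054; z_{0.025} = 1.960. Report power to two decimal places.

power ≈ 0.30

For two equal groups, power = Φ(d·√(n/2) − z_{α/2}).
d·√(n/2) = 0.68 × √(9/2) = 0.68 × 2.121 = 1.442.
z_β = 1.442 − 1.960 = -0.518.
Power = Φ(-0.518) = 0.302.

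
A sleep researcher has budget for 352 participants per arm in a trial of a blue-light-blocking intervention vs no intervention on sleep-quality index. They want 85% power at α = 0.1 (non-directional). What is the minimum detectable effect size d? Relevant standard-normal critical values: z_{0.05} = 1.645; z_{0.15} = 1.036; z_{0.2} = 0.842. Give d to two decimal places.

For two independent groups of n = 352 each: d_min = (z_{α/2} + z_β)·√(2/n).
z-sum = 1.645 + 1.036 = 2.681.
d_min = 2.681 × √(2/352) = 2.681 × 0.0754 = 0.202.

d_min ≈ 0.20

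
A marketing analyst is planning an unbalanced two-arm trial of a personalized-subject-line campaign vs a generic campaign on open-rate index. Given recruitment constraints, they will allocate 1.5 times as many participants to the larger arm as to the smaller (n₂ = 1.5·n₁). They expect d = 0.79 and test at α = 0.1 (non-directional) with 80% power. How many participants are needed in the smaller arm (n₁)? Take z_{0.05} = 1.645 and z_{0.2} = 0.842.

With allocation ratio k = n₂/n₁ = 1.5, Var(x̄₁−x̄₂) = σ²(1/n₁ + 1/(k·n₁)) = σ²·(k+1)/(k·n₁).
So n₁ = (1 + 1/k)·((z_{α/2} + z_β)/d)² = 1.667 × (2.487/0.79)².
n₁ = 1.667 × 9.91 = 16.5.
Round up: n₁ = 17, giving n₂ = ⌈1.5 × 17⌉ = ⌈25.5⌉ = 26.

n₁ = 17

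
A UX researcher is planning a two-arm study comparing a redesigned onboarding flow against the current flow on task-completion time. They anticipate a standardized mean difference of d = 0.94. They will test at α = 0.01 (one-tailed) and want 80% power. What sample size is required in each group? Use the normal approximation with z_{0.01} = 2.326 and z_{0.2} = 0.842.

For two independent groups with equal n: n = 2·((z_{α} + z_β) / d)².
z_{α} + z_β = 2.326 + 0.842 = 3.168.
n = 2 × (3.168 / 0.94)² = 2 × 3.370² = 2 × 11.36 = 22.7.
Round up to the next whole participant.

n = 23 per group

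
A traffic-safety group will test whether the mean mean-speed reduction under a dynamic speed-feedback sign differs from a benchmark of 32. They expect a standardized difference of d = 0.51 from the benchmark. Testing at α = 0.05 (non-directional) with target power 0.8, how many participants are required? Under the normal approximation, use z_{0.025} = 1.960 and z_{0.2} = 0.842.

n = 31

For a one-sample test: n = ((z_{α/2} + z_β) / d)².
z_{α/2} + z_β = 1.960 + 0.842 = 2.802.
n = (2.802 / 0.51)² = 5.494² = 30.19.
Round up.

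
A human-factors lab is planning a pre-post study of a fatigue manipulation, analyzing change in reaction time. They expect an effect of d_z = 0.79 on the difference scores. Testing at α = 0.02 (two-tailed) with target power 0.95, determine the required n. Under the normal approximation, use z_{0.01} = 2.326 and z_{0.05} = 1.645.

For a paired (one-sample on differences) test: n = ((z_{α/2} + z_β) / d)².
z_{α/2} + z_β = 2.326 + 1.645 = 3.971.
n = (3.971 / 0.79)² = 5.027² = 25.27.
Round up.

n = 26 pairs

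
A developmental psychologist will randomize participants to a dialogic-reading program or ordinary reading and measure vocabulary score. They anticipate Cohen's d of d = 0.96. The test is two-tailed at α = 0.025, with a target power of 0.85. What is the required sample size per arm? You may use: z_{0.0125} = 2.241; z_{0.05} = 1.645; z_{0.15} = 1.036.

n = 24 per group

For two independent groups with equal n: n = 2·((z_{α/2} + z_β) / d)².
z_{α/2} + z_β = 2.241 + 1.036 = 3.277.
n = 2 × (3.277 / 0.96)² = 2 × 3.414² = 2 × 11.65 = 23.3.
Round up to the next whole participant.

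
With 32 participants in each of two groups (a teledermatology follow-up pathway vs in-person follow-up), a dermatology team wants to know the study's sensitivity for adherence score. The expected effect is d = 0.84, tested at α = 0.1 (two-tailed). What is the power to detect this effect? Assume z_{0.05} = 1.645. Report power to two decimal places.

power ≈ 0.96

For two equal groups, power = Φ(d·√(n/2) − z_{α/2}).
d·√(n/2) = 0.84 × √(32/2) = 0.84 × 4.000 = 3.360.
z_β = 3.360 − 1.645 = 1.715.
Power = Φ(1.715) = 0.957.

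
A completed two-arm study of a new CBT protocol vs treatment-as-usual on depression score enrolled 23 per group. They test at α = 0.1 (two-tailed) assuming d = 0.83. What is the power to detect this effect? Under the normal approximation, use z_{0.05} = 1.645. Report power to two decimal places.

power ≈ 0.88

For two equal groups, power = Φ(d·√(n/2) − z_{α/2}).
d·√(n/2) = 0.83 × √(23/2) = 0.83 × 3.391 = 2.815.
z_β = 2.815 − 1.645 = 1.170.
Power = Φ(1.170) = 0.879.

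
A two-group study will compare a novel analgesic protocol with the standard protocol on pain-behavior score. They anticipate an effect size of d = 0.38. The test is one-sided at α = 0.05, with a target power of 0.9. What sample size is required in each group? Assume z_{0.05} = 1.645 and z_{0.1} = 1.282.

n = 119 per group

For two independent groups with equal n: n = 2·((z_{α} + z_β) / d)².
z_{α} + z_β = 1.645 + 1.282 = 2.927.
n = 2 × (2.927 / 0.38)² = 2 × 7.703² = 2 × 59.33 = 118.7.
Round up to the next whole participant.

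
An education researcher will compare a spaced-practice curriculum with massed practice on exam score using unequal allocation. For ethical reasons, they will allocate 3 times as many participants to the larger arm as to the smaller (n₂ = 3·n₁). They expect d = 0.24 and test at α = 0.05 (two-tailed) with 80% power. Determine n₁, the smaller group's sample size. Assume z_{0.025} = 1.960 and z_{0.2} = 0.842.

n₁ = 182

With allocation ratio k = n₂/n₁ = 3, Var(x̄₁−x̄₂) = σ²(1/n₁ + 1/(k·n₁)) = σ²·(k+1)/(k·n₁).
So n₁ = (1 + 1/k)·((z_{α/2} + z_β)/d)² = 1.333 × (2.802/0.24)².
n₁ = 1.333 × 136.31 = 181.7.
Round up: n₁ = 182, giving n₂ = 3 × 182 = 546.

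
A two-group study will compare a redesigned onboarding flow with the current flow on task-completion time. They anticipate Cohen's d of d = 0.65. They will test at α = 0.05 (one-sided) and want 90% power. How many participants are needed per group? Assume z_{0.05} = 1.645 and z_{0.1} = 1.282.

n = 41 per group

For two independent groups with equal n: n = 2·((z_{α} + z_β) / d)².
z_{α} + z_β = 1.645 + 1.282 = 2.927.
n = 2 × (2.927 / 0.65)² = 2 × 4.503² = 2 × 20.28 = 40.6.
Round up to the next whole participant.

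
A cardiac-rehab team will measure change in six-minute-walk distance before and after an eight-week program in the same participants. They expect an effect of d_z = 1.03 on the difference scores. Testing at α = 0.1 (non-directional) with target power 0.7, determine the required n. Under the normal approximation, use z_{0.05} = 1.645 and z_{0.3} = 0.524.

n = 5 pairs

For a paired (one-sample on differences) test: n = ((z_{α/2} + z_β) / d)².
z_{α/2} + z_β = 1.645 + 0.524 = 2.169.
n = (2.169 / 1.03)² = 2.106² = 4.43.
Round up.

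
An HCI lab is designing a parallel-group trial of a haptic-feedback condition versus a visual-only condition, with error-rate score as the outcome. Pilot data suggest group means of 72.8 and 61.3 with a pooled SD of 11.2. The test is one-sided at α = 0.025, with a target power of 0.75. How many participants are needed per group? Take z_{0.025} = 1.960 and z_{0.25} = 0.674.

n = 14 per group

Cohen's d = |M₁ − M₂| / SD_pooled = |72.8 − 61.3| / 11.2 = 11.5 / 11.2 = 1.027.
For two independent groups with equal n: n = 2·((z_{α} + z_β) / d)².
z_{α} + z_β = 1.960 + 0.674 = 2.634.
n = 2 × (2.634 / 1.027)² = 2 × 2.565² = 2 × 6.58 = 13.2.
Round up to the next whole participant.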